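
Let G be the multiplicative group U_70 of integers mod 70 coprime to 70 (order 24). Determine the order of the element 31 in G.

6

Compute successive powers of 31 mod 70: 31, 51, 41, 11, 61, 1; 31^6 ≡ 1 (mod 70).
So |⟨31⟩| = 6.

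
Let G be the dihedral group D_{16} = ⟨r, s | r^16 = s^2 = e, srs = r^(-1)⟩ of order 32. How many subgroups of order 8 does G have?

5

|G| = 32 and 8 | 32, so subgroups of order 8 are possible by Lagrange.
The subgroups of order 8 are: {e, r^2, r^4, r^6, r^8, r^10, r^12, r^14}; {e, r^4, r^8, r^12, r^2s, r^6s, r^10s, r^14s}; {e, r^4, r^8, r^12, r^3s, r^7s, r^11s, r^15s}; {e, r^4, r^8, r^12, s, r^4s, r^8s, r^12s}; … (5 in all).
So G has 5 subgroups of order 8.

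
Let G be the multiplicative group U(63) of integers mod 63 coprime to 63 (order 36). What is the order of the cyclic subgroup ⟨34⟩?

Compute successive powers of 34 mod 63: 34, 22, 55, 43, 13, 1; 34^6 ≡ 1 (mod 63).
So |⟨34⟩| = 6.

6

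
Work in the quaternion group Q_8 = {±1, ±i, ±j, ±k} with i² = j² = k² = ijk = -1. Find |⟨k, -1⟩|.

|⟨k⟩| = 4 and |⟨-1⟩| = 2, so |H| is a multiple of lcm(4, 2) = 4 and divides |G| = 8.
Closing under the operation: H = {1, -1, k, -k}, so |H| = 4.

4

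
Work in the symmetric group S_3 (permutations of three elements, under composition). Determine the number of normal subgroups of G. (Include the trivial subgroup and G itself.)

3

G has 6 subgroups. Checking conjugation-invariance by order — order 1: 1/1 normal; order 2: 0/3 normal; order 3: 1/1 normal; order 6: 1/1 normal.
Total normal subgroups: 3.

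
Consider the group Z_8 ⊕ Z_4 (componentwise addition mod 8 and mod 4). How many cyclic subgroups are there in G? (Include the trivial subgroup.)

14

Group the elements of G by the cyclic subgroup they generate; each cyclic subgroup of order d accounts for φ(d) elements.
Cyclic subgroups by order — order 1: 1; order 2: 3; order 4: 6; order 8: 4.
Total: 14.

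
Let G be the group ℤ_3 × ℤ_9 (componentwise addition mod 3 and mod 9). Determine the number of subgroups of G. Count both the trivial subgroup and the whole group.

10

|G| = 27, so by Lagrange every subgroup order divides 27. Divisors: 1, 3, 9, 27.
Subgroups by order — order 1: 1; order 3: 4; order 9: 4; order 27: 1.
Total: 1 + 4 + 4 + 1 = 10.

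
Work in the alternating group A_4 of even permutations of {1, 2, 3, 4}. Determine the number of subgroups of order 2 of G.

3

|G| = 12 and 2 | 12, so subgroups of order 2 are possible by Lagrange.
The subgroups of order 2 are: {e, (1 2)(3 4)}; {e, (1 3)(2 4)}; {e, (1 4)(2 3)}.
So G has 3 subgroups of order 2.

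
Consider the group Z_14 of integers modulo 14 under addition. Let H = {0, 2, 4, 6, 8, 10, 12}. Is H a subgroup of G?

|H| = 7 divides |G| = 14, consistent with Lagrange.
H contains the identity, every element's inverse is in H, and H is closed under +: it is a subgroup.
In fact H = ⟨2⟩.

Yes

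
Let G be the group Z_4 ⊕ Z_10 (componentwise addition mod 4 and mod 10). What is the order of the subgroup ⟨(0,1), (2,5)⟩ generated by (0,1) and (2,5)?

20

|⟨(0,1)⟩| = 10 and |⟨(2,5)⟩| = 2, so |H| is a multiple of lcm(10, 2) = 10 and divides |G| = 40.
Closing under the operation: H = {(0,0), (0,1), (0,2), (0,3), (0,4), (0,5), (0,6), (0,7), (0,8), (0,9), (2,0), (2,1), (2,2), (2,3), (2,4), (2,5), (2,6), (2,7), (2,8), (2,9)}, so |H| = 20.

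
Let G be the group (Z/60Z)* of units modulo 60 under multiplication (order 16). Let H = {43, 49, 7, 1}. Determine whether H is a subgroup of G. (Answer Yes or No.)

Yes

|H| = 4 divides |G| = 16, consistent with Lagrange.
H contains the identity, every element's inverse is in H, and H is closed under ·: it is a subgroup.
In fact H = ⟨43⟩.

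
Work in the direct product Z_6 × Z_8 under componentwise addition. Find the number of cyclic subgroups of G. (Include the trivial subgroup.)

16

A cyclic subgroup of order d is generated by each of its φ(d) elements of order d, so the cyclic subgroups of order d number (#elements of order d)/φ(d).
Cyclic subgroups by order — order 1: 1; order 2: 3; order 3: 1; order 4: 2; order 6: 3; order 8: 2; order 12: 2; order 24: 2.
Total: 16.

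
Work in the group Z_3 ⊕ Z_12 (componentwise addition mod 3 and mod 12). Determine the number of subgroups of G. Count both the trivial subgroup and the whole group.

|G| = 36, so by Lagrange every subgroup order divides 36. Divisors: 1, 2, 3, 4, 6, 9, 12, 18, 36.
Subgroups by order — order 1: 1; order 2: 1; order 3: 4; order 4: 1; order 6: 4; order 9: 1; order 12: 4; order 18: 1; order 36: 1.
Total: 1 + 1 + 4 + 1 + 4 + 1 + 4 + 1 + 1 = 18.

18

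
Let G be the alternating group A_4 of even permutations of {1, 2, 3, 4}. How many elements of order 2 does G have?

3

The elements of order 2 are: (1 2)(3 4), (1 3)(2 4), (1 4)(2 3).
That's 3.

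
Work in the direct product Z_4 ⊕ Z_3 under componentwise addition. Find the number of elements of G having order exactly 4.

2

An element (a,b) has order lcm(ord(a), ord(b)); count pairs with lcm equal to 4.
Enumerating gives 2 such elements.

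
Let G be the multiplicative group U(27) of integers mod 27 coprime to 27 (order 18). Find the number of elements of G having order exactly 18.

The elements of order 18 are: 2, 5, 11, 14, 20, 23.
That's 6.

6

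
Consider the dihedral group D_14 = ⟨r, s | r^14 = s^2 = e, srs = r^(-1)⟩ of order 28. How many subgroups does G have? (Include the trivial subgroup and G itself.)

28

|G| = 28, so by Lagrange every subgroup order divides 28. Divisors: 1, 2, 4, 7, 14, 28.
Subgroups by order — order 1: 1; order 2: 15; order 4: 7; order 7: 1; order 14: 3; order 28: 1.
Total: 1 + 15 + 7 + 1 + 3 + 1 = 28.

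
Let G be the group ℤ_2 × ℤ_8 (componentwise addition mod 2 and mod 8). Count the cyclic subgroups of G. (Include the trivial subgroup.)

Each element a generates a cyclic subgroup ⟨a⟩; distinct elements may generate the same one (a cyclic group of order d has φ(d) generators).
Cyclic subgroups by order — order 1: 1; order 2: 3; order 4: 2; order 8: 2.
Total: 8.

8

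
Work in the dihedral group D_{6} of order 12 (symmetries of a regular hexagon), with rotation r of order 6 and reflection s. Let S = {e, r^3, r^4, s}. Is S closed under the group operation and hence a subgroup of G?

No

r^4 ∈ S but its inverse r^2 ∉ S, so S is not a subgroup.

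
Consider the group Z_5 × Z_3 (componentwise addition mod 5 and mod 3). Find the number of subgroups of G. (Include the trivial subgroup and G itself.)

4

|G| = 15, so by Lagrange every subgroup order divides 15. Divisors: 1, 3, 5, 15.
Subgroups by order — order 1: 1; order 3: 1; order 5: 1; order 15: 1.
Total: 1 + 1 + 1 + 1 = 4.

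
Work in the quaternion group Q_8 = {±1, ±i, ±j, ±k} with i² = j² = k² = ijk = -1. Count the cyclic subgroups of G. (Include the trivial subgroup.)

A cyclic subgroup of order d is generated by each of its φ(d) elements of order d, so the cyclic subgroups of order d number (#elements of order d)/φ(d).
Cyclic subgroups by order — order 1: 1; order 2: 1; order 4: 3.
Total: 5.

5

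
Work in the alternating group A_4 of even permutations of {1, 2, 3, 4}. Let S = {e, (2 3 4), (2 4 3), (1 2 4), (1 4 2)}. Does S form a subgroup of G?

|S| = 5 does not divide |G| = 12, so by Lagrange S is not a subgroup.

No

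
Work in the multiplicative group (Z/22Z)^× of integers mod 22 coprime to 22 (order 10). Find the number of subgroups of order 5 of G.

1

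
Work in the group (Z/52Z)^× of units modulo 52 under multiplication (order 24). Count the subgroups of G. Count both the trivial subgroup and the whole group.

|G| = 24, so by Lagrange every subgroup order divides 24. Divisors: 1, 2, 3, 4, 6, 8, 12, 24.
Subgroups by order — order 1: 1; order 2: 3; order 3: 1; order 4: 3; order 6: 3; order 8: 1; order 12: 3; order 24: 1.
Total: 1 + 3 + 1 + 3 + 3 + 1 + 3 + 1 = 16.

16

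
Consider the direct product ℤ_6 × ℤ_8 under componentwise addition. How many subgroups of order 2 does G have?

3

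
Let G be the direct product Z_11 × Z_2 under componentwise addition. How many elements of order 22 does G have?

An element (a,b) has order lcm(ord(a), ord(b)); count pairs with lcm equal to 22.
Enumerating gives 10 such elements.

10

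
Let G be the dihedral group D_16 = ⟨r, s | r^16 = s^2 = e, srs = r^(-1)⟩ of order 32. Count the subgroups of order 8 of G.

5

|G| = 32 and 8 | 32, so subgroups of order 8 are possible by Lagrange.
The subgroups of order 8 are: {e, r^2, r^4, r^6, r^8, r^10, r^12, r^14}; {e, r^4, r^8, r^12, r^2s, r^6s, r^10s, r^14s}; {e, r^4, r^8, r^12, r^3s, r^7s, r^11s, r^15s}; {e, r^4, r^8, r^12, s, r^4s, r^8s, r^12s}; … (5 in all).
So G has 5 subgroups of order 8.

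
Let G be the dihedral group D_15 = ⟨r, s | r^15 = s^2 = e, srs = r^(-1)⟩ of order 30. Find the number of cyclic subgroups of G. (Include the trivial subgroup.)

A cyclic subgroup of order d is generated by each of its φ(d) elements of order d, so the cyclic subgroups of order d number (#elements of order d)/φ(d).
Cyclic subgroups by order — order 1: 1; order 2: 15; order 3: 1; order 5: 1; order 15: 1.
Total: 19.

19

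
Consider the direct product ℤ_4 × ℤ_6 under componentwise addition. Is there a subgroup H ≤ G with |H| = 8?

Yes

8 | 24. A subgroup of order 8 is {(0,0), (0,3), (1,0), (1,3), (2,0), (2,3), (3,0), (3,3)}.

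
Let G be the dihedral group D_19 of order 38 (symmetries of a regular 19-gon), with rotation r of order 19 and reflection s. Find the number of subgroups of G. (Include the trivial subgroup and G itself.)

|G| = 38, so by Lagrange every subgroup order divides 38. Divisors: 1, 2, 19, 38.
Subgroups by order — order 1: 1; order 2: 19; order 19: 1; order 38: 1.
Total: 1 + 19 + 1 + 1 = 22.

22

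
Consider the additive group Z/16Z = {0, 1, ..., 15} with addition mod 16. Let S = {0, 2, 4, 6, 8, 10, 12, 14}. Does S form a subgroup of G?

Yes

|S| = 8 divides |G| = 16, consistent with Lagrange.
S contains the identity, every element's inverse is in S, and S is closed under +: it is a subgroup.
In fact S = ⟨2⟩.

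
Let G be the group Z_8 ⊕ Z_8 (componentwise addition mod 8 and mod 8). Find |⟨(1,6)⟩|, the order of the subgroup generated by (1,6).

8

The order of (1,6) in Z_8 × Z_8 is lcm(ord(1) in Z_8, ord(6) in Z_8).
ord(1) = 8 and ord(6) = 4, so |⟨(1,6)⟩| = lcm(8, 4) = 8.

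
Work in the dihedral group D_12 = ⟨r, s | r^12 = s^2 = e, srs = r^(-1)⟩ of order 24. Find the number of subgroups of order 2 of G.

13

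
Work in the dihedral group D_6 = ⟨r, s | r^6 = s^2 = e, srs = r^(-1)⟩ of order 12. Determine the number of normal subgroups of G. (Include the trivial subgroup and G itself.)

7

G has 16 subgroups. Checking conjugation-invariance by order — order 1: 1/1 normal; order 2: 1/7 normal; order 3: 1/1 normal; order 4: 0/3 normal; order 6: 3/3 normal; order 12: 1/1 normal.
Total normal subgroups: 7.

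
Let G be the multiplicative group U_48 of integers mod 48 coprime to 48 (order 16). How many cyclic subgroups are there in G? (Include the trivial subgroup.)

12

Each element a generates a cyclic subgroup ⟨a⟩; distinct elements may generate the same one (a cyclic group of order d has φ(d) generators).
Cyclic subgroups by order — order 1: 1; order 2: 7; order 4: 4.
Total: 12.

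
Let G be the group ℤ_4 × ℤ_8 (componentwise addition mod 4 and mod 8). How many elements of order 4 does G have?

An element (a,b) has order lcm(ord(a), ord(b)); count pairs with lcm equal to 4.
Enumerating gives 12 such elements.

12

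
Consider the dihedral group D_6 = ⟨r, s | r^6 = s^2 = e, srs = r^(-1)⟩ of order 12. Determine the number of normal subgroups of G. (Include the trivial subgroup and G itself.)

G has 16 subgroups. Checking conjugation-invariance by order — order 1: 1/1 normal; order 2: 1/7 normal; order 3: 1/1 normal; order 4: 0/3 normal; order 6: 3/3 normal; order 12: 1/1 normal.
Total normal subgroups: 7.

7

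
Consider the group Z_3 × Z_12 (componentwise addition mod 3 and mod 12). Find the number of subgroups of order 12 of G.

|G| = 36 and 12 | 36, so subgroups of order 12 are possible by Lagrange.
The subgroups of order 12 are: {(0,0), (0,1), (0,2), (0,3), (0,4), (0,5), (0,6), (0,7), (0,8), (0,9), (0,10), (0,11)}; {(0,0), (0,3), (0,6), (0,9), (1,0), (1,3), (1,6), (1,9), (2,0), (2,3), (2,6), (2,9)}; {(0,0), (0,3), (0,6), (0,9), (1,1), (1,4), (1,7), (1,10), (2,2), (2,5), (2,8), (2,11)}; {(0,0), (0,3), (0,6), (0,9), (1,2), (1,5), (1,8), (1,11), (2,1), (2,4), (2,7), (2,10)}.
So G has 4 subgroups of order 12.

4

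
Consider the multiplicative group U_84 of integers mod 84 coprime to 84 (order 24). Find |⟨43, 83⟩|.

4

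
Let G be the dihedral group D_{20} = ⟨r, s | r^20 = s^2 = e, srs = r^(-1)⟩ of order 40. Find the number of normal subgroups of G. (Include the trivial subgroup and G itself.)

G has 48 subgroups. Checking conjugation-invariance by order — order 1: 1/1 normal; order 2: 1/21 normal; order 4: 1/11 normal; order 5: 1/1 normal; order 8: 0/5 normal; order 10: 1/5 normal; order 20: 3/3 normal; order 40: 1/1 normal.
Total normal subgroups: 9.

9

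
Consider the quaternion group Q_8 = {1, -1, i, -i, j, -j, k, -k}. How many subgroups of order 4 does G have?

3

|G| = 8 and 4 | 8, so subgroups of order 4 are possible by Lagrange.
The subgroups of order 4 are: {1, -1, i, -i}; {1, -1, j, -j}; {1, -1, k, -k}.
So G has 3 subgroups of order 4.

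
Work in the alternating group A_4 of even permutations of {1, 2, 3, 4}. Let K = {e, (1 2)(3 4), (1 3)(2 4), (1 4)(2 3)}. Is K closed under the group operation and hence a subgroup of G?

|K| = 4 divides |G| = 12, consistent with Lagrange.
K contains the identity, every element's inverse is in K, and K is closed under ∘: it is a subgroup.

Yes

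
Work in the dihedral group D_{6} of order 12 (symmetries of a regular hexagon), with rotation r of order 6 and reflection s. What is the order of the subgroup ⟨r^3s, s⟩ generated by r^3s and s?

|⟨r^3s⟩| = 2 and |⟨s⟩| = 2, so |H| is a multiple of lcm(2, 2) = 2 and divides |G| = 12.
Closing under the operation: H = {e, r^3, s, r^3s}, so |H| = 4.

4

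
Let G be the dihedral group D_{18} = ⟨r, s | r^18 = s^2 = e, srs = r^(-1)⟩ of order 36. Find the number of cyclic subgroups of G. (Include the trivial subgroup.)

A cyclic subgroup of order d is generated by each of its φ(d) elements of order d, so the cyclic subgroups of order d number (#elements of order d)/φ(d).
Cyclic subgroups by order — order 1: 1; order 2: 19; order 3: 1; order 6: 1; order 9: 1; order 18: 1.
Total: 24.

24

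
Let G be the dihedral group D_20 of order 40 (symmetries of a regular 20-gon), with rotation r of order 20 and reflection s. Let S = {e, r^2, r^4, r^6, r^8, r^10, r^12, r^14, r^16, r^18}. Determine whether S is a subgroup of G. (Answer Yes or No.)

Yes

|S| = 10 divides |G| = 40, consistent with Lagrange.
S contains the identity, every element's inverse is in S, and S is closed under ·: it is a subgroup.
In fact S = ⟨r^18⟩.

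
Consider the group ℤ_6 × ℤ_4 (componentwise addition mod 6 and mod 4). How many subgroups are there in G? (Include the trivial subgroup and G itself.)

|G| = 24, so by Lagrange every subgroup order divides 24. Divisors: 1, 2, 3, 4, 6, 8, 12, 24.
Subgroups by order — order 1: 1; order 2: 3; order 3: 1; order 4: 3; order 6: 3; order 8: 1; order 12: 3; order 24: 1.
Total: 1 + 3 + 1 + 3 + 3 + 1 + 3 + 1 = 16.

16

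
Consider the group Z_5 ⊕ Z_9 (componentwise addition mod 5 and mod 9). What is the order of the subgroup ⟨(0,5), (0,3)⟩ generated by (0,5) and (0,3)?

9

|⟨(0,5)⟩| = 9 and |⟨(0,3)⟩| = 3, so |H| is a multiple of lcm(9, 3) = 9 and divides |G| = 45.
Closing under the operation: H = {(0,0), (0,1), (0,2), (0,3), (0,4), (0,5), (0,6), (0,7), (0,8)}, so |H| = 9.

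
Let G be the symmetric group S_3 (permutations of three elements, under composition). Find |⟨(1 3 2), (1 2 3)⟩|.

3

|⟨(1 3 2)⟩| = 3 and |⟨(1 2 3)⟩| = 3, so |H| is a multiple of lcm(3, 3) = 3 and divides |G| = 6.
Closing under the operation: H = {e, (1 2 3), (1 3 2)}, so |H| = 3.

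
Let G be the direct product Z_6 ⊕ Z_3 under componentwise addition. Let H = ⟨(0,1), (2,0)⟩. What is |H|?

|⟨(0,1)⟩| = 3 and |⟨(2,0)⟩| = 3, so |H| is a multiple of lcm(3, 3) = 3 and divides |G| = 18.
Closing under the operation: H = {(0,0), (0,1), (0,2), (2,0), (2,1), (2,2), (4,0), (4,1), (4,2)}, so |H| = 9.

9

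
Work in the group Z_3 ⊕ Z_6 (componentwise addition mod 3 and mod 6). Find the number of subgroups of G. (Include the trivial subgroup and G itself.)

12

|G| = 18, so by Lagrange every subgroup order divides 18. Divisors: 1, 2, 3, 6, 9, 18.
Subgroups by order — order 1: 1; order 2: 1; order 3: 4; order 6: 4; order 9: 1; order 18: 1.
Total: 1 + 1 + 4 + 4 + 1 + 1 = 12.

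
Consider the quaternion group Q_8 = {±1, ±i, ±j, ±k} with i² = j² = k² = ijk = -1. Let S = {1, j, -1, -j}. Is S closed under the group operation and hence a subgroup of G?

Yes

|S| = 4 divides |G| = 8, consistent with Lagrange.
S contains the identity, every element's inverse is in S, and S is closed under ·: it is a subgroup.
In fact S = ⟨j⟩.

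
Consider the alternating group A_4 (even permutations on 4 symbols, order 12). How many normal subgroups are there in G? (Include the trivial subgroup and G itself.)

3

G has 10 subgroups. Checking conjugation-invariance by order — order 1: 1/1 normal; order 2: 0/3 normal; order 3: 0/4 normal; order 4: 1/1 normal; order 12: 1/1 normal.
Total normal subgroups: 3.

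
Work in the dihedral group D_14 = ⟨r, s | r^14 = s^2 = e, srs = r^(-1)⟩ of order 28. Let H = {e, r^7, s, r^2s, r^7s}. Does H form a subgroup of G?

No

|H| = 5 does not divide |G| = 28, so by Lagrange H is not a subgroup.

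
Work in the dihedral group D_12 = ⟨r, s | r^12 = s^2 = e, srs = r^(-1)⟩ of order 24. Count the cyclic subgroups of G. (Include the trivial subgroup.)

Each element a generates a cyclic subgroup ⟨a⟩; distinct elements may generate the same one (a cyclic group of order d has φ(d) generators).
Cyclic subgroups by order — order 1: 1; order 2: 13; order 3: 1; order 4: 1; order 6: 1; order 12: 1.
Total: 18.

18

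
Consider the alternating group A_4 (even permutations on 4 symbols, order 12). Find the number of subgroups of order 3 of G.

4

|G| = 12 and 3 | 12, so subgroups of order 3 are possible by Lagrange.
The subgroups of order 3 are: {e, (1 2 3), (1 3 2)}; {e, (1 2 4), (1 4 2)}; {e, (1 3 4), (1 4 3)}; {e, (2 3 4), (2 4 3)}.
So G has 4 subgroups of order 3.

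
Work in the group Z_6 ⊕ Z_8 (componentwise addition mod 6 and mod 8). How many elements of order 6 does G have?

6

An element (a,b) has order lcm(ord(a), ord(b)); count pairs with lcm equal to 6.
Enumerating gives 6 such elements.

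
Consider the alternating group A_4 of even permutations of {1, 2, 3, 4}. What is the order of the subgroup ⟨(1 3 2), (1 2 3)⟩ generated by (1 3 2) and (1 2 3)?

3

|⟨(1 3 2)⟩| = 3 and |⟨(1 2 3)⟩| = 3, so |H| is a multiple of lcm(3, 3) = 3 and divides |G| = 12.
Closing under the operation: H = {e, (1 2 3), (1 3 2)}, so |H| = 3.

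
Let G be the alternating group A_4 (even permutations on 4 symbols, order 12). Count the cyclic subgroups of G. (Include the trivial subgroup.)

A cyclic subgroup of order d is generated by each of its φ(d) elements of order d, so the cyclic subgroups of order d number (#elements of order d)/φ(d).
Cyclic subgroups by order — order 1: 1; order 2: 3; order 3: 4.
Total: 8.

8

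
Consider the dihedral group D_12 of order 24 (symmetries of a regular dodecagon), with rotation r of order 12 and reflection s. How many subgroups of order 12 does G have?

|G| = 24 and 12 | 24, so subgroups of order 12 are possible by Lagrange.
The subgroups of order 12 are: {e, r, r^2, r^3, r^4, r^5, r^6, r^7, r^8, r^9, r^10, r^11}; {e, r^2, r^4, r^6, r^8, r^10, s, r^2s, r^4s, r^6s, r^8s, r^10s}; {e, r^2, r^4, r^6, r^8, r^10, rs, r^3s, r^5s, r^7s, r^9s, r^11s}.
So G has 3 subgroups of order 12.

3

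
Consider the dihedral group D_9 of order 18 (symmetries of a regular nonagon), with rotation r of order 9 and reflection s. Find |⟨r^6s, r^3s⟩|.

|⟨r^6s⟩| = 2 and |⟨r^3s⟩| = 2, so |H| is a multiple of lcm(2, 2) = 2 and divides |G| = 18.
Closing under the operation: H = {e, r^3, r^6, s, r^3s, r^6s}, so |H| = 6.

6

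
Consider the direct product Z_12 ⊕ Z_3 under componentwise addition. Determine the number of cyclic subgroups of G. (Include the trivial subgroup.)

15

Group the elements of G by the cyclic subgroup they generate; each cyclic subgroup of order d accounts for φ(d) elements.
Cyclic subgroups by order — order 1: 1; order 2: 1; order 3: 4; order 4: 1; order 6: 4; order 12: 4.
Total: 15.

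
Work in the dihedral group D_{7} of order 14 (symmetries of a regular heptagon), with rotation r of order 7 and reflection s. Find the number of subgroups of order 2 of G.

7

|G| = 14 and 2 | 14, so subgroups of order 2 are possible by Lagrange.
The subgroups of order 2 are: {e, r^2s}; {e, r^3s}; {e, r^4s}; {e, r^5s}; … (7 in all).
So G has 7 subgroups of order 2.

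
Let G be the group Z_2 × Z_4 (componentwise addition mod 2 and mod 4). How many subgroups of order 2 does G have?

|G| = 8 and 2 | 8, so subgroups of order 2 are possible by Lagrange.
The subgroups of order 2 are: {(0,0), (0,2)}; {(0,0), (1,0)}; {(0,0), (1,2)}.
So G has 3 subgroups of order 2.

3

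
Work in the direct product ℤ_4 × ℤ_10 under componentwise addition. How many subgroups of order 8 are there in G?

|G| = 40 and 8 | 40, so subgroups of order 8 are possible by Lagrange.
The subgroups of order 8 are: {(0,0), (0,5), (1,0), (1,5), (2,0), (2,5), (3,0), (3,5)}.
So G has 1 subgroup of order 8.

1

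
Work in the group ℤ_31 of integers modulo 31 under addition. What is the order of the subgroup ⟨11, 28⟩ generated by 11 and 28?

31

|⟨11⟩| = 31 and |⟨28⟩| = 31, so |H| is a multiple of lcm(31, 31) = 31 and divides |G| = 31.
Closing {11, 28} under the group operation gives all of G, so |H| = 31.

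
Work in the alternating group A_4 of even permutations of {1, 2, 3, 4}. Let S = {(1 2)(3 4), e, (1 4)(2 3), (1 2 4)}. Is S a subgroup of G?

(1 2 4) ∈ S but its inverse (1 4 2) ∉ S, so S is not a subgroup.

No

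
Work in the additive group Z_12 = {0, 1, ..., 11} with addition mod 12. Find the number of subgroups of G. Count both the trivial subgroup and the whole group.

Subgroups of the cyclic group Z_12 correspond bijectively to divisors of 12.
Divisors of 12: 1, 2, 3, 4, 6, 12.
So Z_12 has 6 subgroups.

6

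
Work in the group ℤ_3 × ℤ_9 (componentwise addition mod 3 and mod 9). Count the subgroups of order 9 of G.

|G| = 27 and 9 | 27, so subgroups of order 9 are possible by Lagrange.
The subgroups of order 9 are: {(0,0), (0,1), (0,2), (0,3), (0,4), (0,5), (0,6), (0,7), (0,8)}; {(0,0), (0,3), (0,6), (1,0), (1,3), (1,6), (2,0), (2,3), (2,6)}; {(0,0), (0,3), (0,6), (1,1), (1,4), (1,7), (2,2), (2,5), (2,8)}; {(0,0), (0,3), (0,6), (1,2), (1,5), (1,8), (2,1), (2,4), (2,7)}.
So G has 4 subgroups of order 9.

4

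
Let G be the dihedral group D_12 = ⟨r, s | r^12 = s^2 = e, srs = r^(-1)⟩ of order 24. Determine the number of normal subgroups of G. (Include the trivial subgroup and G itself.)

9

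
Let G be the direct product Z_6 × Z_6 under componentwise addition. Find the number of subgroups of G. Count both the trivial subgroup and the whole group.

30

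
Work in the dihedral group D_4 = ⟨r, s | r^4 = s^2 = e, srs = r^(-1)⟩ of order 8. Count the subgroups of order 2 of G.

|G| = 8 and 2 | 8, so subgroups of order 2 are possible by Lagrange.
The subgroups of order 2 are: {e, r^2}; {e, r^2s}; {e, r^3s}; {e, rs}; … (5 in all).
So G has 5 subgroups of order 2.

5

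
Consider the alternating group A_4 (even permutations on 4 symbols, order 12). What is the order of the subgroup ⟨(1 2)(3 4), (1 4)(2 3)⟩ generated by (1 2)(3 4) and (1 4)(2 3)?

|⟨(1 2)(3 4)⟩| = 2 and |⟨(1 4)(2 3)⟩| = 2, so |H| is a multiple of lcm(2, 2) = 2 and divides |G| = 12.
Closing under the operation: H = {e, (1 2)(3 4), (1 3)(2 4), (1 4)(2 3)}, so |H| = 4.

4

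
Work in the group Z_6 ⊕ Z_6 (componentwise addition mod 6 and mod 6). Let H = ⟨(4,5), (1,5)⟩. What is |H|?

12

|⟨(4,5)⟩| = 6 and |⟨(1,5)⟩| = 6, so |H| is a multiple of lcm(6, 6) = 6 and divides |G| = 36.
Closing under the operation: H = {(0,0), (0,3), (1,2), (1,5), (2,1), (2,4), (3,0), (3,3), (4,2), (4,5), (5,1), (5,4)}, so |H| = 12.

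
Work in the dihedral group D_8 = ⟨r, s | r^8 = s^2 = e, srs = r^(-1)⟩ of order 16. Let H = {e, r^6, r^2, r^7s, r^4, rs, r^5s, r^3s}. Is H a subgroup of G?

Yes

|H| = 8 divides |G| = 16, consistent with Lagrange.
H contains the identity, every element's inverse is in H, and H is closed under ·: it is a subgroup.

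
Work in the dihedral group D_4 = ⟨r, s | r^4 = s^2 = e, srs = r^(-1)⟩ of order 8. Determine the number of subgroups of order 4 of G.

|G| = 8 and 4 | 8, so subgroups of order 4 are possible by Lagrange.
The subgroups of order 4 are: {e, r, r^2, r^3}; {e, r^2, s, r^2s}; {e, r^2, rs, r^3s}.
So G has 3 subgroups of order 4.

3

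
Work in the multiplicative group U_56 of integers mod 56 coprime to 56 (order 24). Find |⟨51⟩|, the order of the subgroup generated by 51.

Compute successive powers of 51 mod 56: 51, 25, 43, 9, 11, 1; 51^6 ≡ 1 (mod 56).
So |⟨51⟩| = 6.

6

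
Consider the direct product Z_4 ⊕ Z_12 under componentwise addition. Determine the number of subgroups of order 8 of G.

3

|G| = 48 and 8 | 48, so subgroups of order 8 are possible by Lagrange.
The subgroups of order 8 are: {(0,0), (0,3), (0,6), (0,9), (2,0), (2,3), (2,6), (2,9)}; {(0,0), (0,6), (1,0), (1,6), (2,0), (2,6), (3,0), (3,6)}; {(0,0), (0,6), (1,3), (1,9), (2,0), (2,6), (3,3), (3,9)}.
So G has 3 subgroups of order 8.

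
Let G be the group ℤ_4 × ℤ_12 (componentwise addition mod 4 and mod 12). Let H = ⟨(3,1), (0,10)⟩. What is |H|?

|⟨(3,1)⟩| = 12 and |⟨(0,10)⟩| = 6, so |H| is a multiple of lcm(12, 6) = 12 and divides |G| = 48.
Closing under the operation: H = {(0,0), (0,2), (0,4), (0,6), (0,8), (0,10), (1,1), (1,3), (1,5), (1,7), (1,9), (1,11), (2,0), (2,2), (2,4), (2,6), (2,8), (2,10), (3,1), (3,3), (3,5), (3,7), (3,9), (3,11)}, so |H| = 24.

24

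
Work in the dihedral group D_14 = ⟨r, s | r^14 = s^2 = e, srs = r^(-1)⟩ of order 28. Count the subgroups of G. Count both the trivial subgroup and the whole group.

|G| = 28, so by Lagrange every subgroup order divides 28. Divisors: 1, 2, 4, 7, 14, 28.
Subgroups by order — order 1: 1; order 2: 15; order 4: 7; order 7: 1; order 14: 3; order 28: 1.
Total: 1 + 15 + 7 + 1 + 3 + 1 = 28.

28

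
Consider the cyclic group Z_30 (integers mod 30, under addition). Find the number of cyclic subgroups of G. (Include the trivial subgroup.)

8

Each element a generates a cyclic subgroup ⟨a⟩; distinct elements may generate the same one (a cyclic group of order d has φ(d) generators).
Cyclic subgroups by order — order 1: 1; order 2: 1; order 3: 1; order 5: 1; order 6: 1; order 10: 1; order 15: 1; order 30: 1.
Total: 8.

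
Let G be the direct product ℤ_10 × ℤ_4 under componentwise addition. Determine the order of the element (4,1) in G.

20

The order of (4,1) in Z_10 × Z_4 is lcm(ord(4) in Z_10, ord(1) in Z_4).
ord(4) = 5 and ord(1) = 4, so |⟨(4,1)⟩| = lcm(5, 4) = 20.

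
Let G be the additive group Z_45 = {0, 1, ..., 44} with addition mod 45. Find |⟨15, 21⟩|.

15

|⟨15⟩| = 3 and |⟨21⟩| = 15, so |H| is a multiple of lcm(3, 15) = 15 and divides |G| = 45.
Closing under the operation: H = {0, 3, 6, 9, 12, 15, 18, 21, 24, 27, 30, 33, 36, 39, 42}, so |H| = 15.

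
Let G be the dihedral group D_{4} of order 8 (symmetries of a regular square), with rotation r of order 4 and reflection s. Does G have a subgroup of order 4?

4 | 8. A subgroup of order 4 is {e, r, r^2, r^3}.

Yes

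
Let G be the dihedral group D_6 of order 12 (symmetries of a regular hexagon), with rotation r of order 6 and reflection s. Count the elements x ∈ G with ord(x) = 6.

The elements of order 6 are: r, r^5.
That's 2.

2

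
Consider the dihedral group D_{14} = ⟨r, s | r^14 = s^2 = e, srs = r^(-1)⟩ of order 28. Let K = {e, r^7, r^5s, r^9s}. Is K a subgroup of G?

Closure fails: r^7 · r^5s = r^12s ∉ K. So K is not a subgroup.

No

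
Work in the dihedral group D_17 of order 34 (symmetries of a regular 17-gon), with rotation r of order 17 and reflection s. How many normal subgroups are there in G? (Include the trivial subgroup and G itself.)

3

G has 20 subgroups. Checking conjugation-invariance by order — order 1: 1/1 normal; order 2: 0/17 normal; order 17: 1/1 normal; order 34: 1/1 normal.
Total normal subgroups: 3.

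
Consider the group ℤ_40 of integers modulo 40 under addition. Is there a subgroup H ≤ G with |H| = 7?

7 does not divide |G| = 40, so by Lagrange no subgroup of order 7 exists.

No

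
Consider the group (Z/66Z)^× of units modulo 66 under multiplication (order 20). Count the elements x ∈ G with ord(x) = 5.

The elements of order 5 are: 25, 31, 37, 49.
That's 4.

4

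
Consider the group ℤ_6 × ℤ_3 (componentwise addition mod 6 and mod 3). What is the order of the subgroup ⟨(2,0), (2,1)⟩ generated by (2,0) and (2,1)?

|⟨(2,0)⟩| = 3 and |⟨(2,1)⟩| = 3, so |H| is a multiple of lcm(3, 3) = 3 and divides |G| = 18.
Closing under the operation: H = {(0,0), (0,1), (0,2), (2,0), (2,1), (2,2), (4,0), (4,1), (4,2)}, so |H| = 9.

9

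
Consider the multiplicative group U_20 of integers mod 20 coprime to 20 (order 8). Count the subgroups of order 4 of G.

3

|G| = 8 and 4 | 8, so subgroups of order 4 are possible by Lagrange.
The subgroups of order 4 are: {1, 9, 11, 19}; {1, 9, 13, 17}; {1, 3, 7, 9}.
So G has 3 subgroups of order 4.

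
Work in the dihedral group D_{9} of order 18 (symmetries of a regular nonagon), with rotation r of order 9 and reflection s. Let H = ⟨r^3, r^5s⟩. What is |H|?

6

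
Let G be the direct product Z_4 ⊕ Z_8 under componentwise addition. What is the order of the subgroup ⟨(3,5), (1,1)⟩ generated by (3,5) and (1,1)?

16

|⟨(3,5)⟩| = 8 and |⟨(1,1)⟩| = 8, so |H| is a multiple of lcm(8, 8) = 8 and divides |G| = 32.
Closing under the operation: H = {(0,0), (0,2), (0,4), (0,6), (1,1), (1,3), (1,5), (1,7), (2,0), (2,2), (2,4), (2,6), (3,1), (3,3), (3,5), (3,7)}, so |H| = 16.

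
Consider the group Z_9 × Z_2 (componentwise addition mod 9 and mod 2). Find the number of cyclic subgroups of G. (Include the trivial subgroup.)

Group the elements of G by the cyclic subgroup they generate; each cyclic subgroup of order d accounts for φ(d) elements.
Cyclic subgroups by order — order 1: 1; order 2: 1; order 3: 1; order 6: 1; order 9: 1; order 18: 1.
Total: 6.

6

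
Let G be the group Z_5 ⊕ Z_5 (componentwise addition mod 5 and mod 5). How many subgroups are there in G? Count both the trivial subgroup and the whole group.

8

|G| = 25, so by Lagrange every subgroup order divides 25. Divisors: 1, 5, 25.
Subgroups by order — order 1: 1; order 5: 6; order 25: 1.
Total: 1 + 6 + 1 = 8.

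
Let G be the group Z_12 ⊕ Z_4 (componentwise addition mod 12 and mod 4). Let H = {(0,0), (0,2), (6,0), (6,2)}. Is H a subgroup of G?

|H| = 4 divides |G| = 48, consistent with Lagrange.
H contains the identity, every element's inverse is in H, and H is closed under +: it is a subgroup.

Yes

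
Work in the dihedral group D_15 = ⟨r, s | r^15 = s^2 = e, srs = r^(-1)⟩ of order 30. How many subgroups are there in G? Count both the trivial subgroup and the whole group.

28

|G| = 30, so by Lagrange every subgroup order divides 30. Divisors: 1, 2, 3, 5, 6, 10, 15, 30.
Subgroups by order — order 1: 1; order 2: 15; order 3: 1; order 5: 1; order 6: 5; order 10: 3; order 15: 1; order 30: 1.
Total: 1 + 15 + 1 + 1 + 5 + 3 + 1 + 1 = 28.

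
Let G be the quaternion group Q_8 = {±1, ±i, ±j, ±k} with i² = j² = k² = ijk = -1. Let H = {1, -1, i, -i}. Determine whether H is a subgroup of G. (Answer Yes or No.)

Yes

|H| = 4 divides |G| = 8, consistent with Lagrange.
H contains the identity, every element's inverse is in H, and H is closed under ·: it is a subgroup.
In fact H = ⟨-i⟩.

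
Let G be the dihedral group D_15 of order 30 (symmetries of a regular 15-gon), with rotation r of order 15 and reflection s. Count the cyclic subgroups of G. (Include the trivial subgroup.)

A cyclic subgroup of order d is generated by each of its φ(d) elements of order d, so the cyclic subgroups of order d number (#elements of order d)/φ(d).
Cyclic subgroups by order — order 1: 1; order 2: 15; order 3: 1; order 5: 1; order 15: 1.
Total: 19.

19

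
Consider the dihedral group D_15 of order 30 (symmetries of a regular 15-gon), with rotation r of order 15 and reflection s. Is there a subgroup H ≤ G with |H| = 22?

22 does not divide |G| = 30, so by Lagrange no subgroup of order 22 exists.

No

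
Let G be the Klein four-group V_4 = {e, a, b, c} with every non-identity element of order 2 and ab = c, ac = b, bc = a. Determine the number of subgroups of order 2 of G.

|G| = 4 and 2 | 4, so subgroups of order 2 are possible by Lagrange.
The subgroups of order 2 are: {e, a}; {e, b}; {e, c}.
So G has 3 subgroups of order 2.

3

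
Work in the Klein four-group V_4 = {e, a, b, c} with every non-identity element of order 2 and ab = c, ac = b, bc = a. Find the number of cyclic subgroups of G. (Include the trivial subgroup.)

4

Group the elements of G by the cyclic subgroup they generate; each cyclic subgroup of order d accounts for φ(d) elements.
Cyclic subgroups by order — order 1: 1; order 2: 3.
Total: 4.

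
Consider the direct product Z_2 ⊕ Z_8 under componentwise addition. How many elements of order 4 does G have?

4

An element (a,b) has order lcm(ord(a), ord(b)); count pairs with lcm equal to 4.
Enumerating gives 4 such elements.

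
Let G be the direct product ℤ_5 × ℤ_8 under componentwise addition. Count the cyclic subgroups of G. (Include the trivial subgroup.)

8

A cyclic subgroup of order d is generated by each of its φ(d) elements of order d, so the cyclic subgroups of order d number (#elements of order d)/φ(d).
Cyclic subgroups by order — order 1: 1; order 2: 1; order 4: 1; order 5: 1; order 8: 1; order 10: 1; order 20: 1; order 40: 1.
Total: 8.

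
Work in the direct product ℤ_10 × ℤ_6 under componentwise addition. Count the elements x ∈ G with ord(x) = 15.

An element (a,b) has order lcm(ord(a), ord(b)); count pairs with lcm equal to 15.
Enumerating gives 8 such elements.

8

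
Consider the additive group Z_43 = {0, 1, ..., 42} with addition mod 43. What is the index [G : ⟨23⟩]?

1

|⟨23⟩| = 43 and |G| = 43.
By Lagrange, [G : H] = |G|/|H| = 43/43 = 1.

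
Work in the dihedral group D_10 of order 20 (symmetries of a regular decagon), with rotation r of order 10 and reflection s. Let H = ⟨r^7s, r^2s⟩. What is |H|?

4

|⟨r^7s⟩| = 2 and |⟨r^2s⟩| = 2, so |H| is a multiple of lcm(2, 2) = 2 and divides |G| = 20.
Closing under the operation: H = {e, r^5, r^2s, r^7s}, so |H| = 4.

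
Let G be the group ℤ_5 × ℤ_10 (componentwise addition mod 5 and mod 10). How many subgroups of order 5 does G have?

6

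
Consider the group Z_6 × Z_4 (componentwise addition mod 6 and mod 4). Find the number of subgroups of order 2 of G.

3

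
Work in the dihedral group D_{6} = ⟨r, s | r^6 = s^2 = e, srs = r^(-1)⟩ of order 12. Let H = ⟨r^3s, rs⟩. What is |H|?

|⟨r^3s⟩| = 2 and |⟨rs⟩| = 2, so |H| is a multiple of lcm(2, 2) = 2 and divides |G| = 12.
Closing under the operation: H = {e, r^2, r^4, rs, r^3s, r^5s}, so |H| = 6.

6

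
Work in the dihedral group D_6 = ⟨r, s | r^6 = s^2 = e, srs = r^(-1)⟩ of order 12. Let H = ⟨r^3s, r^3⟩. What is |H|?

|⟨r^3s⟩| = 2 and |⟨r^3⟩| = 2, so |H| is a multiple of lcm(2, 2) = 2 and divides |G| = 12.
Closing under the operation: H = {e, r^3, s, r^3s}, so |H| = 4.

4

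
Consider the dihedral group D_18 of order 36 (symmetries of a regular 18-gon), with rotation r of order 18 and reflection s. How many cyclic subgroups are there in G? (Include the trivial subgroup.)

Group the elements of G by the cyclic subgroup they generate; each cyclic subgroup of order d accounts for φ(d) elements.
Cyclic subgroups by order — order 1: 1; order 2: 19; order 3: 1; order 6: 1; order 9: 1; order 18: 1.
Total: 24.

24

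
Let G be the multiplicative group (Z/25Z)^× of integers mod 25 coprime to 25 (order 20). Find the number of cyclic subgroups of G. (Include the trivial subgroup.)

Each element a generates a cyclic subgroup ⟨a⟩; distinct elements may generate the same one (a cyclic group of order d has φ(d) generators).
Cyclic subgroups by order — order 1: 1; order 2: 1; order 4: 1; order 5: 1; order 10: 1; order 20: 1.
Total: 6.

6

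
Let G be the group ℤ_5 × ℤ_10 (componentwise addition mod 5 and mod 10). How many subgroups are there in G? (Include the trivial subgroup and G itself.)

16

|G| = 50, so by Lagrange every subgroup order divides 50. Divisors: 1, 2, 5, 10, 25, 50.
Subgroups by order — order 1: 1; order 2: 1; order 5: 6; order 10: 6; order 25: 1; order 50: 1.
Total: 1 + 1 + 6 + 6 + 1 + 1 = 16.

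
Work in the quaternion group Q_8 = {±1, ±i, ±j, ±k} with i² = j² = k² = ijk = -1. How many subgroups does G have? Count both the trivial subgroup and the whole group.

6

|G| = 8, so by Lagrange every subgroup order divides 8. Divisors: 1, 2, 4, 8.
Subgroups by order — order 1: 1; order 2: 1; order 4: 3; order 8: 1.
Total: 1 + 1 + 3 + 1 = 6.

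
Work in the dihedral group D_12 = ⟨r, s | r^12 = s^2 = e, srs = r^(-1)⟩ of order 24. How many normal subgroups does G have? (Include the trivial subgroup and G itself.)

G has 34 subgroups. Checking conjugation-invariance by order — order 1: 1/1 normal; order 2: 1/13 normal; order 3: 1/1 normal; order 4: 1/7 normal; order 6: 1/5 normal; order 8: 0/3 normal; order 12: 3/3 normal; order 24: 1/1 normal.
Total normal subgroups: 9.

9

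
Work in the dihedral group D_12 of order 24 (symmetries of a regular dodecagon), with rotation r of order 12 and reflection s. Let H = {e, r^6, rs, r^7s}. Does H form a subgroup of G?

|H| = 4 divides |G| = 24, consistent with Lagrange.
H contains the identity, every element's inverse is in H, and H is closed under ·: it is a subgroup.

Yes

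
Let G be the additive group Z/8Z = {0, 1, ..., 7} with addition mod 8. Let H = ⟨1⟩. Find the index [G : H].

|⟨1⟩| = 8 and |G| = 8.
By Lagrange, [G : H] = |G|/|H| = 8/8 = 1.

1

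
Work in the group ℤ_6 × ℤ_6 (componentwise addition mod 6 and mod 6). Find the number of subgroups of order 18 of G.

3

|G| = 36 and 18 | 36, so subgroups of order 18 are possible by Lagrange.
The subgroups of order 18 are: {(0,0), (0,1), (0,2), (0,3), (0,4), (0,5), (2,0), (2,1), (2,2), (2,3), (2,4), (2,5), (4,0), (4,1), (4,2), (4,3), (4,4), (4,5)}; {(0,0), (0,2), (0,4), (1,0), (1,2), (1,4), (2,0), (2,2), (2,4), (3,0), (3,2), (3,4), (4,0), (4,2), (4,4), (5,0), (5,2), (5,4)}; {(0,0), (0,2), (0,4), (1,1), (1,3), (1,5), (2,0), (2,2), (2,4), (3,1), (3,3), (3,5), (4,0), (4,2), (4,4), (5,1), (5,3), (5,5)}.
So G has 3 subgroups of order 18.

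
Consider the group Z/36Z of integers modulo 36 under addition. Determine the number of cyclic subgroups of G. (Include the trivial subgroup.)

Group the elements of G by the cyclic subgroup they generate; each cyclic subgroup of order d accounts for φ(d) elements.
Cyclic subgroups by order — order 1: 1; order 2: 1; order 3: 1; order 4: 1; order 6: 1; order 9: 1; order 12: 1; order 18: 1; order 36: 1.
Total: 9.

9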